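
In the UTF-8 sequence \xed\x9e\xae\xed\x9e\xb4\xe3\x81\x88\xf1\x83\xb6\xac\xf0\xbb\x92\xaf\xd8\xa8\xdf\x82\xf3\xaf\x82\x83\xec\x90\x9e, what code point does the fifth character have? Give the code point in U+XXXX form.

Offset 0: leading byte 0xED = 11101101 → 3-byte char #1 = ED 9E AE.
Offset 3: leading byte 0xED = 11101101 → 3-byte char #2 = ED 9E B4.
Offset 6: leading byte 0xE3 = 11100011 → 3-byte char #3 = E3 81 88.
Offset 9: leading byte 0xF1 = 11110001 → 4-byte char #4 = F1 83 B6 AC.
Offset 13: leading byte 0xF0 = 11110000 → 4-byte char #5 = F0 BB 92 AF.
Leading byte 0xF0 = 11110000 matches 11110xxx → 4-byte sequence.
Byte 1: 0xF0 = 11110000, payload 000 (3 bits).
Byte 2: 0xBB = 10111011 (10xxxxxx ✓), payload 111011.
Byte 3: 0x92 = 10010010 (10xxxxxx ✓), payload 010010.
Byte 4: 0xAF = 10101111 (10xxxxxx ✓), payload 101111.
Concatenate: 000111011010010101111 = 0x3B4AF (21 bits → U+3B4AF).

U+3B4AF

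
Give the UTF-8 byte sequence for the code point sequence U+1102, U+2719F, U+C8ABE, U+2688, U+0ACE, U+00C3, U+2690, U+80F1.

U+1102: 3-byte form → E1 84 82.
U+2719F: 4-byte form → F0 A7 86 9F.
U+C8ABE: 4-byte form → F3 88 AA BE.
U+2688: 3-byte form → E2 9A 88.
U+0ACE: 3-byte form → E0 AB 8E.
U+00C3: 2-byte form → C3 83.
U+2690: 3-byte form → E2 9A 90.
U+80F1: 3-byte form → E8 83 B1.
Concatenated (25 bytes): E1 84 82 F0 A7 86 9F F3 88 AA BE E2 9A 88 E0 AB 8E C3 83 E2 9A 90 E8 83 B1.

E1 84 82 F0 A7 86 9F F3 88 AA BE E2 9A 88 E0 AB 8E C3 83 E2 9A 90 E8 83 B1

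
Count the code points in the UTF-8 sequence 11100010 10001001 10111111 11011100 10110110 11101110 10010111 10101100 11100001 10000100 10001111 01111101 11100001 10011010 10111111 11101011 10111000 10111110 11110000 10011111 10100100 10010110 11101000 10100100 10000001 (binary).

9

Byte at offset 0: 0xE2 = 11100010 → 3-byte char (#1). Advance 3.
Byte at offset 3: 0xDC = 11011100 → 2-byte char (#2). Advance 2.
Byte at offset 5: 0xEE = 11101110 → 3-byte char (#3). Advance 3.
Byte at offset 8: 0xE1 = 11100001 → 3-byte char (#4). Advance 3.
Byte at offset 11: 0x7D = 01111101 → 1-byte char (#5). Advance 1.
Byte at offset 12: 0xE1 = 11100001 → 3-byte char (#6). Advance 3.
Byte at offset 15: 0xEB = 11101011 → 3-byte char (#7). Advance 3.
Byte at offset 18: 0xF0 = 11110000 → 4-byte char (#8). Advance 4.
Byte at offset 22: 0xE8 = 11101000 → 3-byte char (#9). Advance 3.
Reached end at offset 25 after 9 code points.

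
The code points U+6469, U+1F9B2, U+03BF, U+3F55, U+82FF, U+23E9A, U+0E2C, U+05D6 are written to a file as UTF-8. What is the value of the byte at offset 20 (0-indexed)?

U+6469 → 3-byte form E6 91 A9 at offsets 0–2.
U+1F9B2 → 4-byte form F0 9F A6 B2 at offsets 3–6.
U+03BF → 2-byte form CE BF at offsets 7–8.
U+3F55 → 3-byte form E3 BD 95 at offsets 9–11.
U+82FF → 3-byte form E8 8B BF at offsets 12–14.
U+23E9A → 4-byte form F0 A3 BA 9A at offsets 15–18.
U+0E2C → 3-byte form E0 B8 AC at offsets 19–21.
Offset 20 falls in char 7's range; it's byte 2 of E0 B8 AC = 0xB8.

0xB8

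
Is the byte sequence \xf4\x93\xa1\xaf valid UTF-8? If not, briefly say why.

invalid (encodes a value above U+10FFFF)

Leading byte 0xF4 = 11110100 → 4-byte form.
Payload = 0x11386F, which exceeds U+10FFFF, the maximum Unicode code point. (Leading bytes F5–FF, or F4 followed by ≥ 0x90, are invalid.)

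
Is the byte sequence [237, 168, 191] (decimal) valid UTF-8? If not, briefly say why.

invalid (encodes a surrogate (U+D800–U+DFFF))

Structurally a 3-byte sequence; payload = 0xDA3F.
But 0xDA3F is in U+D800–U+DFFF, the surrogate range. Surrogates are not Unicode scalar values and are forbidden in UTF-8.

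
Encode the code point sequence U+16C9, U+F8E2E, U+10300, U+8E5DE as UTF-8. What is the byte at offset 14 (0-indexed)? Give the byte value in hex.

U+16C9 → 3-byte form E1 9B 89 at offsets 0–2.
U+F8E2E → 4-byte form F3 B8 B8 AE at offsets 3–6.
U+10300 → 4-byte form F0 90 8C 80 at offsets 7–10.
U+8E5DE → 4-byte form F2 8E 97 9E at offsets 11–14.
Offset 14 falls in char 4's range; it's byte 4 of F2 8E 97 9E = 0x9E.

0x9E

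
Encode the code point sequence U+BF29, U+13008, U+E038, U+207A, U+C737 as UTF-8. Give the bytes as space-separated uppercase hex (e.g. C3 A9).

U+BF29: 3-byte form → EB BC A9.
U+13008: 4-byte form → F0 93 80 88.
U+E038: 3-byte form → EE 80 B8.
U+207A: 3-byte form → E2 81 BA.
U+C737: 3-byte form → EC 9C B7.
Concatenated (16 bytes): EB BC A9 F0 93 80 88 EE 80 B8 E2 81 BA EC 9C B7.

EB BC A9 F0 93 80 88 EE 80 B8 E2 81 BA EC 9C B7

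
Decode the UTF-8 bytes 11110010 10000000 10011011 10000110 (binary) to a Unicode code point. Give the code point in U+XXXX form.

U+806C6

Leading byte 0xF2 = 11110010 matches 11110xxx → 4-byte sequence.
Byte 1: 0xF2 = 11110010, payload 010 (3 bits).
Byte 2: 0x80 = 10000000 (10xxxxxx ✓), payload 000000.
Byte 3: 0x9B = 10011011 (10xxxxxx ✓), payload 011011.
Byte 4: 0x86 = 10000110 (10xxxxxx ✓), payload 000110.
Concatenate: 010000000011011000110 = 0x806C6 (21 bits → U+806C6).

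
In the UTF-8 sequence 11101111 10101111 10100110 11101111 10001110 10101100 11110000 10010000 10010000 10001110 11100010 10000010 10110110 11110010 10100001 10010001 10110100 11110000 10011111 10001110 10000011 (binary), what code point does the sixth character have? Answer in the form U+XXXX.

U+1F383

Offset 0: leading byte 0xEF = 11101111 → 3-byte char #1 = EF AF A6.
Offset 3: leading byte 0xEF = 11101111 → 3-byte char #2 = EF 8E AC.
Offset 6: leading byte 0xF0 = 11110000 → 4-byte char #3 = F0 90 90 8E.
Offset 10: leading byte 0xE2 = 11100010 → 3-byte char #4 = E2 82 B6.
Offset 13: leading byte 0xF2 = 11110010 → 4-byte char #5 = F2 A1 91 B4.
Offset 17: leading byte 0xF0 = 11110000 → 4-byte char #6 = F0 9F 8E 83.
Leading byte 0xF0 = 11110000 matches 11110xxx → 4-byte sequence.
Byte 1: 0xF0 = 11110000, payload 000 (3 bits).
Byte 2: 0x9F = 10011111 (10xxxxxx ✓), payload 011111.
Byte 3: 0x8E = 10001110 (10xxxxxx ✓), payload 001110.
Byte 4: 0x83 = 10000011 (10xxxxxx ✓), payload 000011.
Concatenate: 000011111001110000011 = 0x1F383 (21 bits → U+1F383).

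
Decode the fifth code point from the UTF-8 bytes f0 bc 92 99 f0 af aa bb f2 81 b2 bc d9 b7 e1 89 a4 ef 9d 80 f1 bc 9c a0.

U+1264

Offset 0: leading byte 0xF0 = 11110000 → 4-byte char #1 = F0 BC 92 99.
Offset 4: leading byte 0xF0 = 11110000 → 4-byte char #2 = F0 AF AA BB.
Offset 8: leading byte 0xF2 = 11110010 → 4-byte char #3 = F2 81 B2 BC.
Offset 12: leading byte 0xD9 = 11011001 → 2-byte char #4 = D9 B7.
Offset 14: leading byte 0xE1 = 11100001 → 3-byte char #5 = E1 89 A4.
Leading byte 0xE1 = 11100001 matches 1110xxxx → 3-byte sequence.
Byte 1: 0xE1 = 11100001, payload 0001 (4 bits).
Byte 2: 0x89 = 10001001 (10xxxxxx ✓), payload 001001.
Byte 3: 0xA4 = 10100100 (10xxxxxx ✓), payload 100100.
Concatenate: 0001001001100100 = 0x1264 (16 bits → U+1264).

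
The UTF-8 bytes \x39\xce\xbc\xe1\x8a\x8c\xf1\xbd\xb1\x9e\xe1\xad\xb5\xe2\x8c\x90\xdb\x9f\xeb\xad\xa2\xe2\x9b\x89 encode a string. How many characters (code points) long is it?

9

Byte at offset 0: 0x39 = 00111001 → 1-byte char (#1). Advance 1.
Byte at offset 1: 0xCE = 11001110 → 2-byte char (#2). Advance 2.
Byte at offset 3: 0xE1 = 11100001 → 3-byte char (#3). Advance 3.
Byte at offset 6: 0xF1 = 11110001 → 4-byte char (#4). Advance 4.
Byte at offset 10: 0xE1 = 11100001 → 3-byte char (#5). Advance 3.
Byte at offset 13: 0xE2 = 11100010 → 3-byte char (#6). Advance 3.
Byte at offset 16: 0xDB = 11011011 → 2-byte char (#7). Advance 2.
Byte at offset 18: 0xEB = 11101011 → 3-byte char (#8). Advance 3.
Byte at offset 21: 0xE2 = 11100010 → 3-byte char (#9). Advance 3.
Reached end at offset 24 after 9 code points.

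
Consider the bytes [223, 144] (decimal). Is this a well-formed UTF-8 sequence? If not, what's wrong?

valid

Leading byte 0xDF = 11011111 → 2-byte form.
Continuation bytes 0x90=10010000 all match 10xxxxxx.
Decoded value 0x7D0 is ≥ 0x80 (shortest form) and not a surrogate.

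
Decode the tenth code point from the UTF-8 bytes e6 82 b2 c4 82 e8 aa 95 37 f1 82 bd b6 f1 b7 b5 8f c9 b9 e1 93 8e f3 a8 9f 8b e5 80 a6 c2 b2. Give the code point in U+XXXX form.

Offset 0: leading byte 0xE6 = 11100110 → 3-byte char #1 = E6 82 B2.
Offset 3: leading byte 0xC4 = 11000100 → 2-byte char #2 = C4 82.
Offset 5: leading byte 0xE8 = 11101000 → 3-byte char #3 = E8 AA 95.
Offset 8: leading byte 0x37 = 00110111 → 1-byte char #4 = 37.
Offset 9: leading byte 0xF1 = 11110001 → 4-byte char #5 = F1 82 BD B6.
Offset 13: leading byte 0xF1 = 11110001 → 4-byte char #6 = F1 B7 B5 8F.
Offset 17: leading byte 0xC9 = 11001001 → 2-byte char #7 = C9 B9.
Offset 19: leading byte 0xE1 = 11100001 → 3-byte char #8 = E1 93 8E.
Offset 22: leading byte 0xF3 = 11110011 → 4-byte char #9 = F3 A8 9F 8B.
Offset 26: leading byte 0xE5 = 11100101 → 3-byte char #10 = E5 80 A6.
Leading byte 0xE5 = 11100101 matches 1110xxxx → 3-byte sequence.
Byte 1: 0xE5 = 11100101, payload 0101 (4 bits).
Byte 2: 0x80 = 10000000 (10xxxxxx ✓), payload 000000.
Byte 3: 0xA6 = 10100110 (10xxxxxx ✓), payload 100110.
Concatenate: 0101000000100110 = 0x5026 (16 bits → U+5026).

U+5026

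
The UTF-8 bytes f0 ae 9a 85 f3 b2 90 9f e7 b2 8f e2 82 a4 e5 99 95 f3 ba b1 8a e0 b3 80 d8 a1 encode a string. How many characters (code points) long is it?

8

Byte at offset 0: 0xF0 = 11110000 → 4-byte char (#1). Advance 4.
Byte at offset 4: 0xF3 = 11110011 → 4-byte char (#2). Advance 4.
Byte at offset 8: 0xE7 = 11100111 → 3-byte char (#3). Advance 3.
Byte at offset 11: 0xE2 = 11100010 → 3-byte char (#4). Advance 3.
Byte at offset 14: 0xE5 = 11100101 → 3-byte char (#5). Advance 3.
Byte at offset 17: 0xF3 = 11110011 → 4-byte char (#6). Advance 4.
Byte at offset 21: 0xE0 = 11100000 → 3-byte char (#7). Advance 3.
Byte at offset 24: 0xD8 = 11011000 → 2-byte char (#8). Advance 2.
Reached end at offset 26 after 8 code points.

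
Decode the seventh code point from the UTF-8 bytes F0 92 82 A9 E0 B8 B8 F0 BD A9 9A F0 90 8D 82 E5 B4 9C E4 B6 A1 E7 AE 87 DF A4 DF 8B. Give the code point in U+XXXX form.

U+7B87

Offset 0: leading byte 0xF0 = 11110000 → 4-byte char #1 = F0 92 82 A9.
Offset 4: leading byte 0xE0 = 11100000 → 3-byte char #2 = E0 B8 B8.
Offset 7: leading byte 0xF0 = 11110000 → 4-byte char #3 = F0 BD A9 9A.
Offset 11: leading byte 0xF0 = 11110000 → 4-byte char #4 = F0 90 8D 82.
Offset 15: leading byte 0xE5 = 11100101 → 3-byte char #5 = E5 B4 9C.
Offset 18: leading byte 0xE4 = 11100100 → 3-byte char #6 = E4 B6 A1.
Offset 21: leading byte 0xE7 = 11100111 → 3-byte char #7 = E7 AE 87.
Leading byte 0xE7 = 11100111 matches 1110xxxx → 3-byte sequence.
Byte 1: 0xE7 = 11100111, payload 0111 (4 bits).
Byte 2: 0xAE = 10101110 (10xxxxxx ✓), payload 101110.
Byte 3: 0x87 = 10000111 (10xxxxxx ✓), payload 000111.
Concatenate: 0111101110000111 = 0x7B87 (16 bits → U+7B87).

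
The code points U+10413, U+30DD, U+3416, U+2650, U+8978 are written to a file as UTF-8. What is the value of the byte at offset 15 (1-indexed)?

0xA5

1-indexed offset 15 is 0-indexed offset 14.
U+10413 → 4-byte form F0 90 90 93 at offsets 0–3.
U+30DD → 3-byte form E3 83 9D at offsets 4–6.
U+3416 → 3-byte form E3 90 96 at offsets 7–9.
U+2650 → 3-byte form E2 99 90 at offsets 10–12.
U+8978 → 3-byte form E8 A5 B8 at offsets 13–15.
Offset 14 falls in char 5's range; it's byte 2 of E8 A5 B8 = 0xA5.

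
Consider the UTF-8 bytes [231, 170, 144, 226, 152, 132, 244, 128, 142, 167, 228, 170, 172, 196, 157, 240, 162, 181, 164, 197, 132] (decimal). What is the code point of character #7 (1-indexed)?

Offset 0: leading byte 0xE7 = 11100111 → 3-byte char #1 = E7 AA 90.
Offset 3: leading byte 0xE2 = 11100010 → 3-byte char #2 = E2 98 84.
Offset 6: leading byte 0xF4 = 11110100 → 4-byte char #3 = F4 80 8E A7.
Offset 10: leading byte 0xE4 = 11100100 → 3-byte char #4 = E4 AA AC.
Offset 13: leading byte 0xC4 = 11000100 → 2-byte char #5 = C4 9D.
Offset 15: leading byte 0xF0 = 11110000 → 4-byte char #6 = F0 A2 B5 A4.
Offset 19: leading byte 0xC5 = 11000101 → 2-byte char #7 = C5 84.
Leading byte 0xC5 = 11000101 matches 110xxxxx → 2-byte sequence.
Byte 1: 0xC5 = 11000101, payload 00101 (5 bits).
Byte 2: 0x84 = 10000100 (10xxxxxx ✓), payload 000100.
Concatenate: 00101000100 = 0x144 (11 bits → U+0144).

U+0144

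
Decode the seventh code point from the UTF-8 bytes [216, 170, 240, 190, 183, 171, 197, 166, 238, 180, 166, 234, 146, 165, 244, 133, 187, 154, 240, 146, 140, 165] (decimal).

U+12325

Offset 0: leading byte 0xD8 = 11011000 → 2-byte char #1 = D8 AA.
Offset 2: leading byte 0xF0 = 11110000 → 4-byte char #2 = F0 BE B7 AB.
Offset 6: leading byte 0xC5 = 11000101 → 2-byte char #3 = C5 A6.
Offset 8: leading byte 0xEE = 11101110 → 3-byte char #4 = EE B4 A6.
Offset 11: leading byte 0xEA = 11101010 → 3-byte char #5 = EA 92 A5.
Offset 14: leading byte 0xF4 = 11110100 → 4-byte char #6 = F4 85 BB 9A.
Offset 18: leading byte 0xF0 = 11110000 → 4-byte char #7 = F0 92 8C A5.
Leading byte 0xF0 = 11110000 matches 11110xxx → 4-byte sequence.
Byte 1: 0xF0 = 11110000, payload 000 (3 bits).
Byte 2: 0x92 = 10010010 (10xxxxxx ✓), payload 010010.
Byte 3: 0x8C = 10001100 (10xxxxxx ✓), payload 001100.
Byte 4: 0xA5 = 10100101 (10xxxxxx ✓), payload 100101.
Concatenate: 000010010001100100101 = 0x12325 (21 bits → U+12325).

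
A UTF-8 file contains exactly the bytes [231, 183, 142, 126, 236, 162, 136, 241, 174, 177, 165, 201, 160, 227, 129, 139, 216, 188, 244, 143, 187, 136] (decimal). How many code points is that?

Byte at offset 0: 0xE7 = 11100111 → 3-byte char (#1). Advance 3.
Byte at offset 3: 0x7E = 01111110 → 1-byte char (#2). Advance 1.
Byte at offset 4: 0xEC = 11101100 → 3-byte char (#3). Advance 3.
Byte at offset 7: 0xF1 = 11110001 → 4-byte char (#4). Advance 4.
Byte at offset 11: 0xC9 = 11001001 → 2-byte char (#5). Advance 2.
Byte at offset 13: 0xE3 = 11100011 → 3-byte char (#6). Advance 3.
Byte at offset 16: 0xD8 = 11011000 → 2-byte char (#7). Advance 2.
Byte at offset 18: 0xF4 = 11110100 → 4-byte char (#8). Advance 4.
Reached end at offset 22 after 8 code points.

8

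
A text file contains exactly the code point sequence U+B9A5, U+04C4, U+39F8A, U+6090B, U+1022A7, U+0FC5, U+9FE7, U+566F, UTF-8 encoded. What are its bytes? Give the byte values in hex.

U+B9A5: 3-byte form → EB A6 A5.
U+04C4: 2-byte form → D3 84.
U+39F8A: 4-byte form → F0 B9 BE 8A.
U+6090B: 4-byte form → F1 A0 A4 8B.
U+1022A7: 4-byte form → F4 82 8A A7.
U+0FC5: 3-byte form → E0 BF 85.
U+9FE7: 3-byte form → E9 BF A7.
U+566F: 3-byte form → E5 99 AF.
Concatenated (26 bytes): EB A6 A5 D3 84 F0 B9 BE 8A F1 A0 A4 8B F4 82 8A A7 E0 BF 85 E9 BF A7 E5 99 AF.

EB A6 A5 D3 84 F0 B9 BE 8A F1 A0 A4 8B F4 82 8A A7 E0 BF 85 E9 BF A7 E5 99 AF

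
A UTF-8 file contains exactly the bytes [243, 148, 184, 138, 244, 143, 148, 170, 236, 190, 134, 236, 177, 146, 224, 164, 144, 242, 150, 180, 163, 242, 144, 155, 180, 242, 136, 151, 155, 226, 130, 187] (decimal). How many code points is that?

Byte at offset 0: 0xF3 = 11110011 → 4-byte char (#1). Advance 4.
Byte at offset 4: 0xF4 = 11110100 → 4-byte char (#2). Advance 4.
Byte at offset 8: 0xEC = 11101100 → 3-byte char (#3). Advance 3.
Byte at offset 11: 0xEC = 11101100 → 3-byte char (#4). Advance 3.
Byte at offset 14: 0xE0 = 11100000 → 3-byte char (#5). Advance 3.
Byte at offset 17: 0xF2 = 11110010 → 4-byte char (#6). Advance 4.
Byte at offset 21: 0xF2 = 11110010 → 4-byte char (#7). Advance 4.
Byte at offset 25: 0xF2 = 11110010 → 4-byte char (#8). Advance 4.
Byte at offset 29: 0xE2 = 11100010 → 3-byte char (#9). Advance 3.
Reached end at offset 32 after 9 code points.

9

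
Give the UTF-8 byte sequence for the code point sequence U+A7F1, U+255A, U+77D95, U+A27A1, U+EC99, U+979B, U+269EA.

U+A7F1: 3-byte form → EA 9F B1.
U+255A: 3-byte form → E2 95 9A.
U+77D95: 4-byte form → F1 B7 B6 95.
U+A27A1: 4-byte form → F2 A2 9E A1.
U+EC99: 3-byte form → EE B2 99.
U+979B: 3-byte form → E9 9E 9B.
U+269EA: 4-byte form → F0 A6 A7 AA.
Concatenated (24 bytes): EA 9F B1 E2 95 9A F1 B7 B6 95 F2 A2 9E A1 EE B2 99 E9 9E 9B F0 A6 A7 AA.

EA 9F B1 E2 95 9A F1 B7 B6 95 F2 A2 9E A1 EE B2 99 E9 9E 9B F0 A6 A7 AA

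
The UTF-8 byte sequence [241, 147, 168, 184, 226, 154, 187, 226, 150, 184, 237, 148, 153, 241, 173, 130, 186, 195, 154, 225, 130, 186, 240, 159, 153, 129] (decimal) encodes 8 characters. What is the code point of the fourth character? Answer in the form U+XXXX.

U+D519

Offset 0: leading byte 0xF1 = 11110001 → 4-byte char #1 = F1 93 A8 B8.
Offset 4: leading byte 0xE2 = 11100010 → 3-byte char #2 = E2 9A BB.
Offset 7: leading byte 0xE2 = 11100010 → 3-byte char #3 = E2 96 B8.
Offset 10: leading byte 0xED = 11101101 → 3-byte char #4 = ED 94 99.
Leading byte 0xED = 11101101 matches 1110xxxx → 3-byte sequence.
Byte 1: 0xED = 11101101, payload 1101 (4 bits).
Byte 2: 0x94 = 10010100 (10xxxxxx ✓), payload 010100.
Byte 3: 0x99 = 10011001 (10xxxxxx ✓), payload 011001.
Concatenate: 1101010100011001 = 0xD519 (16 bits → U+D519).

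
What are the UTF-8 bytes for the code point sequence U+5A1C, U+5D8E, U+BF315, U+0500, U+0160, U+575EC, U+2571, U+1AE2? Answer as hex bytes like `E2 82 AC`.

E5 A8 9C E5 B6 8E F2 BF 8C 95 D4 80 C5 A0 F1 97 97 AC E2 95 B1 E1 AB A2

U+5A1C: 3-byte form → E5 A8 9C.
U+5D8E: 3-byte form → E5 B6 8E.
U+BF315: 4-byte form → F2 BF 8C 95.
U+0500: 2-byte form → D4 80.
U+0160: 2-byte form → C5 A0.
U+575EC: 4-byte form → F1 97 97 AC.
U+2571: 3-byte form → E2 95 B1.
U+1AE2: 3-byte form → E1 AB A2.
Concatenated (24 bytes): E5 A8 9C E5 B6 8E F2 BF 8C 95 D4 80 C5 A0 F1 97 97 AC E2 95 B1 E1 AB A2.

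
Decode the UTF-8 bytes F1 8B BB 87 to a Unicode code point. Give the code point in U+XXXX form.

U+4BEC7

Leading byte 0xF1 = 11110001 matches 11110xxx → 4-byte sequence.
Byte 1: 0xF1 = 11110001, payload 001 (3 bits).
Byte 2: 0x8B = 10001011 (10xxxxxx ✓), payload 001011.
Byte 3: 0xBB = 10111011 (10xxxxxx ✓), payload 111011.
Byte 4: 0x87 = 10000111 (10xxxxxx ✓), payload 000111.
Concatenate: 001001011111011000111 = 0x4BEC7 (21 bits → U+4BEC7).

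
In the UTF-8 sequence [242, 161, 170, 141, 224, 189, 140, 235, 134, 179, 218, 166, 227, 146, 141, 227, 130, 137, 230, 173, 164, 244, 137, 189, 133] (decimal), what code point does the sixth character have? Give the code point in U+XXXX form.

Offset 0: leading byte 0xF2 = 11110010 → 4-byte char #1 = F2 A1 AA 8D.
Offset 4: leading byte 0xE0 = 11100000 → 3-byte char #2 = E0 BD 8C.
Offset 7: leading byte 0xEB = 11101011 → 3-byte char #3 = EB 86 B3.
Offset 10: leading byte 0xDA = 11011010 → 2-byte char #4 = DA A6.
Offset 12: leading byte 0xE3 = 11100011 → 3-byte char #5 = E3 92 8D.
Offset 15: leading byte 0xE3 = 11100011 → 3-byte char #6 = E3 82 89.
Leading byte 0xE3 = 11100011 matches 1110xxxx → 3-byte sequence.
Byte 1: 0xE3 = 11100011, payload 0011 (4 bits).
Byte 2: 0x82 = 10000010 (10xxxxxx ✓), payload 000010.
Byte 3: 0x89 = 10001001 (10xxxxxx ✓), payload 001001.
Concatenate: 0011000010001001 = 0x3089 (16 bits → U+3089).

U+3089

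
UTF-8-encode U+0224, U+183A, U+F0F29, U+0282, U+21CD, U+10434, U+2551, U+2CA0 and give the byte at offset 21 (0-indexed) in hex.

U+0224 → 2-byte form C8 A4 at offsets 0–1.
U+183A → 3-byte form E1 A0 BA at offsets 2–4.
U+F0F29 → 4-byte form F3 B0 BC A9 at offsets 5–8.
U+0282 → 2-byte form CA 82 at offsets 9–10.
U+21CD → 3-byte form E2 87 8D at offsets 11–13.
U+10434 → 4-byte form F0 90 90 B4 at offsets 14–17.
U+2551 → 3-byte form E2 95 91 at offsets 18–20.
U+2CA0 → 3-byte form E2 B2 A0 at offsets 21–23.
Offset 21 falls in char 8's range; it's byte 1 of E2 B2 A0 = 0xE2.

0xE2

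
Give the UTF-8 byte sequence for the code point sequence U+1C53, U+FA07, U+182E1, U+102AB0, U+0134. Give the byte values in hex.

E1 B1 93 EF A8 87 F0 98 8B A1 F4 82 AA B0 C4 B4

U+1C53: 3-byte form → E1 B1 93.
U+FA07: 3-byte form → EF A8 87.
U+182E1: 4-byte form → F0 98 8B A1.
U+102AB0: 4-byte form → F4 82 AA B0.
U+0134: 2-byte form → C4 B4.
Concatenated (16 bytes): E1 B1 93 EF A8 87 F0 98 8B A1 F4 82 AA B0 C4 B4.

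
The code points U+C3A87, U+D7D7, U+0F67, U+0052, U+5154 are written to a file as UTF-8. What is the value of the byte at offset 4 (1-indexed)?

0x87

1-indexed offset 4 is 0-indexed offset 3.
U+C3A87 → 4-byte form F3 83 AA 87 at offsets 0–3.
Offset 3 falls in char 1's range; it's byte 4 of F3 83 AA 87 = 0x87.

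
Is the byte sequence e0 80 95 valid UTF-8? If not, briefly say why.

Leading byte 0xE0 = 11100000 → 3-byte form.
Continuation bytes all match 10xxxxxx. Payload decodes to 0x15.
But 0x15 < 0x800, the minimum for a 3-byte sequence — this is an overlong encoding.

invalid (overlong encoding)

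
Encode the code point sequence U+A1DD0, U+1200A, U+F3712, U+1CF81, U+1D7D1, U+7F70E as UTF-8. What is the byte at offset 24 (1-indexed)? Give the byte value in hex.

0x8E

1-indexed offset 24 is 0-indexed offset 23.
U+A1DD0 → 4-byte form F2 A1 B7 90 at offsets 0–3.
U+1200A → 4-byte form F0 92 80 8A at offsets 4–7.
U+F3712 → 4-byte form F3 B3 9C 92 at offsets 8–11.
U+1CF81 → 4-byte form F0 9C BE 81 at offsets 12–15.
U+1D7D1 → 4-byte form F0 9D 9F 91 at offsets 16–19.
U+7F70E → 4-byte form F1 BF 9C 8E at offsets 20–23.
Offset 23 falls in char 6's range; it's byte 4 of F1 BF 9C 8E = 0x8E.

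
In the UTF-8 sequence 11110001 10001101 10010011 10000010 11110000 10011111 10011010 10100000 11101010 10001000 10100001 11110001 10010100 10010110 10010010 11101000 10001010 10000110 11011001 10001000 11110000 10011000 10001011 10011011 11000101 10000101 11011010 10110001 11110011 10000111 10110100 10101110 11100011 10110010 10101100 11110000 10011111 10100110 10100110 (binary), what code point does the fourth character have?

U+54592

Offset 0: leading byte 0xF1 = 11110001 → 4-byte char #1 = F1 8D 93 82.
Offset 4: leading byte 0xF0 = 11110000 → 4-byte char #2 = F0 9F 9A A0.
Offset 8: leading byte 0xEA = 11101010 → 3-byte char #3 = EA 88 A1.
Offset 11: leading byte 0xF1 = 11110001 → 4-byte char #4 = F1 94 96 92.
Leading byte 0xF1 = 11110001 matches 11110xxx → 4-byte sequence.
Byte 1: 0xF1 = 11110001, payload 001 (3 bits).
Byte 2: 0x94 = 10010100 (10xxxxxx ✓), payload 010100.
Byte 3: 0x96 = 10010110 (10xxxxxx ✓), payload 010110.
Byte 4: 0x92 = 10010010 (10xxxxxx ✓), payload 010010.
Concatenate: 001010100010110010010 = 0x54592 (21 bits → U+54592).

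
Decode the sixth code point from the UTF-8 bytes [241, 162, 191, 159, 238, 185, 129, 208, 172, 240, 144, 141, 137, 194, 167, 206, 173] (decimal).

U+03AD

Offset 0: leading byte 0xF1 = 11110001 → 4-byte char #1 = F1 A2 BF 9F.
Offset 4: leading byte 0xEE = 11101110 → 3-byte char #2 = EE B9 81.
Offset 7: leading byte 0xD0 = 11010000 → 2-byte char #3 = D0 AC.
Offset 9: leading byte 0xF0 = 11110000 → 4-byte char #4 = F0 90 8D 89.
Offset 13: leading byte 0xC2 = 11000010 → 2-byte char #5 = C2 A7.
Offset 15: leading byte 0xCE = 11001110 → 2-byte char #6 = CE AD.
Leading byte 0xCE = 11001110 matches 110xxxxx → 2-byte sequence.
Byte 1: 0xCE = 11001110, payload 01110 (5 bits).
Byte 2: 0xAD = 10101101 (10xxxxxx ✓), payload 101101.
Concatenate: 01110101101 = 0x3AD (11 bits → U+03AD).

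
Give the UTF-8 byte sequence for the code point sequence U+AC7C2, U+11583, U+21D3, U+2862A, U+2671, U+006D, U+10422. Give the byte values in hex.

U+AC7C2: 4-byte form → F2 AC 9F 82.
U+11583: 4-byte form → F0 91 96 83.
U+21D3: 3-byte form → E2 87 93.
U+2862A: 4-byte form → F0 A8 98 AA.
U+2671: 3-byte form → E2 99 B1.
U+006D: 1-byte form → 6D.
U+10422: 4-byte form → F0 90 90 A2.
Concatenated (23 bytes): F2 AC 9F 82 F0 91 96 83 E2 87 93 F0 A8 98 AA E2 99 B1 6D F0 90 90 A2.

F2 AC 9F 82 F0 91 96 83 E2 87 93 F0 A8 98 AA E2 99 B1 6D F0 90 90 A2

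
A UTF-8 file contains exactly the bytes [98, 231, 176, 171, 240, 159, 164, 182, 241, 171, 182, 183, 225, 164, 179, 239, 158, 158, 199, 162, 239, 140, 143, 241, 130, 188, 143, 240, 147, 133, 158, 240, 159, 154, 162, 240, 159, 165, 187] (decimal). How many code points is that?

Byte at offset 0: 0x62 = 01100010 → 1-byte char (#1). Advance 1.
Byte at offset 1: 0xE7 = 11100111 → 3-byte char (#2). Advance 3.
Byte at offset 4: 0xF0 = 11110000 → 4-byte char (#3). Advance 4.
Byte at offset 8: 0xF1 = 11110001 → 4-byte char (#4). Advance 4.
Byte at offset 12: 0xE1 = 11100001 → 3-byte char (#5). Advance 3.
Byte at offset 15: 0xEF = 11101111 → 3-byte char (#6). Advance 3.
Byte at offset 18: 0xC7 = 11000111 → 2-byte char (#7). Advance 2.
Byte at offset 20: 0xEF = 11101111 → 3-byte char (#8). Advance 3.
Byte at offset 23: 0xF1 = 11110001 → 4-byte char (#9). Advance 4.
Byte at offset 27: 0xF0 = 11110000 → 4-byte char (#10). Advance 4.
Byte at offset 31: 0xF0 = 11110000 → 4-byte char (#11). Advance 4.
Byte at offset 35: 0xF0 = 11110000 → 4-byte char (#12). Advance 4.
Reached end at offset 39 after 12 code points.

12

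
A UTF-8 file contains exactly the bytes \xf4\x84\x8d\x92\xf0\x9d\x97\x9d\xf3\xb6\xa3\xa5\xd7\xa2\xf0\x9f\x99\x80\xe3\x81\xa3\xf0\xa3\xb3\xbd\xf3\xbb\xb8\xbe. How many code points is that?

Byte at offset 0: 0xF4 = 11110100 → 4-byte char (#1). Advance 4.
Byte at offset 4: 0xF0 = 11110000 → 4-byte char (#2). Advance 4.
Byte at offset 8: 0xF3 = 11110011 → 4-byte char (#3). Advance 4.
Byte at offset 12: 0xD7 = 11010111 → 2-byte char (#4). Advance 2.
Byte at offset 14: 0xF0 = 11110000 → 4-byte char (#5). Advance 4.
Byte at offset 18: 0xE3 = 11100011 → 3-byte char (#6). Advance 3.
Byte at offset 21: 0xF0 = 11110000 → 4-byte char (#7). Advance 4.
Byte at offset 25: 0xF3 = 11110011 → 4-byte char (#8). Advance 4.
Reached end at offset 29 after 8 code points.

8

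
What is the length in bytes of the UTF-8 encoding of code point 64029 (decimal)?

3

U+FA1D = 0xFA1D. UTF-8 uses 1 byte below 0x80, 2 below 0x800, 3 below 0x10000, 4 up to 0x10FFFF. 0xFA1D is in U+0800–U+FFFF → 3 bytes.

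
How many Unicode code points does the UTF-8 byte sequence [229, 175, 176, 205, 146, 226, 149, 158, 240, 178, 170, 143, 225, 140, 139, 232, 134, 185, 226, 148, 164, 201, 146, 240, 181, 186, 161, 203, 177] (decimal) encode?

10

Byte at offset 0: 0xE5 = 11100101 → 3-byte char (#1). Advance 3.
Byte at offset 3: 0xCD = 11001101 → 2-byte char (#2). Advance 2.
Byte at offset 5: 0xE2 = 11100010 → 3-byte char (#3). Advance 3.
Byte at offset 8: 0xF0 = 11110000 → 4-byte char (#4). Advance 4.
Byte at offset 12: 0xE1 = 11100001 → 3-byte char (#5). Advance 3.
Byte at offset 15: 0xE8 = 11101000 → 3-byte char (#6). Advance 3.
Byte at offset 18: 0xE2 = 11100010 → 3-byte char (#7). Advance 3.
Byte at offset 21: 0xC9 = 11001001 → 2-byte char (#8). Advance 2.
Byte at offset 23: 0xF0 = 11110000 → 4-byte char (#9). Advance 4.
Byte at offset 27: 0xCB = 11001011 → 2-byte char (#10). Advance 2.
Reached end at offset 29 after 10 code points.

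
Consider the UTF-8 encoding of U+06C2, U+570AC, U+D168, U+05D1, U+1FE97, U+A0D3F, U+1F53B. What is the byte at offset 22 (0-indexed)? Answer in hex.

0xBB

U+06C2 → 2-byte form DB 82 at offsets 0–1.
U+570AC → 4-byte form F1 97 82 AC at offsets 2–5.
U+D168 → 3-byte form ED 85 A8 at offsets 6–8.
U+05D1 → 2-byte form D7 91 at offsets 9–10.
U+1FE97 → 4-byte form F0 9F BA 97 at offsets 11–14.
U+A0D3F → 4-byte form F2 A0 B4 BF at offsets 15–18.
U+1F53B → 4-byte form F0 9F 94 BB at offsets 19–22.
Offset 22 falls in char 7's range; it's byte 4 of F0 9F 94 BB = 0xBB.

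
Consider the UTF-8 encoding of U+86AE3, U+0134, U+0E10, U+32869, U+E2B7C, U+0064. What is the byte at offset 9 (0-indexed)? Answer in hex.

U+86AE3 → 4-byte form F2 86 AB A3 at offsets 0–3.
U+0134 → 2-byte form C4 B4 at offsets 4–5.
U+0E10 → 3-byte form E0 B8 90 at offsets 6–8.
U+32869 → 4-byte form F0 B2 A1 A9 at offsets 9–12.
Offset 9 falls in char 4's range; it's byte 1 of F0 B2 A1 A9 = 0xF0.

0xF0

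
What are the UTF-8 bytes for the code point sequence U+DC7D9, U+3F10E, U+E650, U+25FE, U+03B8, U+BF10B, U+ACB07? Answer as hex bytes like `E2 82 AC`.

F3 9C 9F 99 F0 BF 84 8E EE 99 90 E2 97 BE CE B8 F2 BF 84 8B F2 AC AC 87

U+DC7D9: 4-byte form → F3 9C 9F 99.
U+3F10E: 4-byte form → F0 BF 84 8E.
U+E650: 3-byte form → EE 99 90.
U+25FE: 3-byte form → E2 97 BE.
U+03B8: 2-byte form → CE B8.
U+BF10B: 4-byte form → F2 BF 84 8B.
U+ACB07: 4-byte form → F2 AC AC 87.
Concatenated (24 bytes): F3 9C 9F 99 F0 BF 84 8E EE 99 90 E2 97 BE CE B8 F2 BF 84 8B F2 AC AC 87.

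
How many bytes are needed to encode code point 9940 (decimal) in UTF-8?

U+26D4 = 0x26D4. UTF-8 uses 1 byte below 0x80, 2 below 0x800, 3 below 0x10000, 4 up to 0x10FFFF. 0x26D4 is in U+0800–U+FFFF → 3 bytes.

3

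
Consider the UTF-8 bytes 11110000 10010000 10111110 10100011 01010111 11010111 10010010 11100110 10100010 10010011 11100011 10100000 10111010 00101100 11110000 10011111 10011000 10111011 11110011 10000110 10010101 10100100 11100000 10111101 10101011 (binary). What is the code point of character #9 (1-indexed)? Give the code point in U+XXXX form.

U+0F6B

Offset 0: leading byte 0xF0 = 11110000 → 4-byte char #1 = F0 90 BE A3.
Offset 4: leading byte 0x57 = 01010111 → 1-byte char #2 = 57.
Offset 5: leading byte 0xD7 = 11010111 → 2-byte char #3 = D7 92.
Offset 7: leading byte 0xE6 = 11100110 → 3-byte char #4 = E6 A2 93.
Offset 10: leading byte 0xE3 = 11100011 → 3-byte char #5 = E3 A0 BA.
Offset 13: leading byte 0x2C = 00101100 → 1-byte char #6 = 2C.
Offset 14: leading byte 0xF0 = 11110000 → 4-byte char #7 = F0 9F 98 BB.
Offset 18: leading byte 0xF3 = 11110011 → 4-byte char #8 = F3 86 95 A4.
Offset 22: leading byte 0xE0 = 11100000 → 3-byte char #9 = E0 BD AB.
Leading byte 0xE0 = 11100000 matches 1110xxxx → 3-byte sequence.
Byte 1: 0xE0 = 11100000, payload 0000 (4 bits).
Byte 2: 0xBD = 10111101 (10xxxxxx ✓), payload 111101.
Byte 3: 0xAB = 10101011 (10xxxxxx ✓), payload 101011.
Concatenate: 0000111101101011 = 0xF6B (16 bits → U+0F6B).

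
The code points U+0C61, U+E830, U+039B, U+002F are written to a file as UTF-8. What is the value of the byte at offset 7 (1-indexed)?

0xCE

1-indexed offset 7 is 0-indexed offset 6.
U+0C61 → 3-byte form E0 B1 A1 at offsets 0–2.
U+E830 → 3-byte form EE A0 B0 at offsets 3–5.
U+039B → 2-byte form CE 9B at offsets 6–7.
Offset 6 falls in char 3's range; it's byte 1 of CE 9B = 0xCE.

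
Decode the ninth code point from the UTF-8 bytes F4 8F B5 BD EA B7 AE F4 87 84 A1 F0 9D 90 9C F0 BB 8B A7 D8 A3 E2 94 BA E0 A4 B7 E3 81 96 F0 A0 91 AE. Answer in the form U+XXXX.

U+3056

Offset 0: leading byte 0xF4 = 11110100 → 4-byte char #1 = F4 8F B5 BD.
Offset 4: leading byte 0xEA = 11101010 → 3-byte char #2 = EA B7 AE.
Offset 7: leading byte 0xF4 = 11110100 → 4-byte char #3 = F4 87 84 A1.
Offset 11: leading byte 0xF0 = 11110000 → 4-byte char #4 = F0 9D 90 9C.
Offset 15: leading byte 0xF0 = 11110000 → 4-byte char #5 = F0 BB 8B A7.
Offset 19: leading byte 0xD8 = 11011000 → 2-byte char #6 = D8 A3.
Offset 21: leading byte 0xE2 = 11100010 → 3-byte char #7 = E2 94 BA.
Offset 24: leading byte 0xE0 = 11100000 → 3-byte char #8 = E0 A4 B7.
Offset 27: leading byte 0xE3 = 11100011 → 3-byte char #9 = E3 81 96.
Leading byte 0xE3 = 11100011 matches 1110xxxx → 3-byte sequence.
Byte 1: 0xE3 = 11100011, payload 0011 (4 bits).
Byte 2: 0x81 = 10000001 (10xxxxxx ✓), payload 000001.
Byte 3: 0x96 = 10010110 (10xxxxxx ✓), payload 010110.
Concatenate: 0011000001010110 = 0x3056 (16 bits → U+3056).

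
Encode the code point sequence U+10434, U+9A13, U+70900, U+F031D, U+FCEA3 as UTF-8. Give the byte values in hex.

F0 90 90 B4 E9 A8 93 F1 B0 A4 80 F3 B0 8C 9D F3 BC BA A3

U+10434: 4-byte form → F0 90 90 B4.
U+9A13: 3-byte form → E9 A8 93.
U+70900: 4-byte form → F1 B0 A4 80.
U+F031D: 4-byte form → F3 B0 8C 9D.
U+FCEA3: 4-byte form → F3 BC BA A3.
Concatenated (19 bytes): F0 90 90 B4 E9 A8 93 F1 B0 A4 80 F3 B0 8C 9D F3 BC BA A3.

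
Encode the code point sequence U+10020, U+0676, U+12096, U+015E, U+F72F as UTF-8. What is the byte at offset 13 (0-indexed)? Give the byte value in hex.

0x9C

U+10020 → 4-byte form F0 90 80 A0 at offsets 0–3.
U+0676 → 2-byte form D9 B6 at offsets 4–5.
U+12096 → 4-byte form F0 92 82 96 at offsets 6–9.
U+015E → 2-byte form C5 9E at offsets 10–11.
U+F72F → 3-byte form EF 9C AF at offsets 12–14.
Offset 13 falls in char 5's range; it's byte 2 of EF 9C AF = 0x9C.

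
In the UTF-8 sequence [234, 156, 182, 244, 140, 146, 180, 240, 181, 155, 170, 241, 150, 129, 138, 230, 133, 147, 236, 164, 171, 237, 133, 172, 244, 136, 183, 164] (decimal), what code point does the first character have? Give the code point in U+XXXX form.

Offset 0: leading byte 0xEA = 11101010 → 3-byte char #1 = EA 9C B6.
Leading byte 0xEA = 11101010 matches 1110xxxx → 3-byte sequence.
Byte 1: 0xEA = 11101010, payload 1010 (4 bits).
Byte 2: 0x9C = 10011100 (10xxxxxx ✓), payload 011100.
Byte 3: 0xB6 = 10110110 (10xxxxxx ✓), payload 110110.
Concatenate: 1010011100110110 = 0xA736 (16 bits → U+A736).

U+A736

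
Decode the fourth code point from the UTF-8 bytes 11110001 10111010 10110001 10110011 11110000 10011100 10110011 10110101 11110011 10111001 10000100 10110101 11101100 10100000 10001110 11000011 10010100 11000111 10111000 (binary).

Offset 0: leading byte 0xF1 = 11110001 → 4-byte char #1 = F1 BA B1 B3.
Offset 4: leading byte 0xF0 = 11110000 → 4-byte char #2 = F0 9C B3 B5.
Offset 8: leading byte 0xF3 = 11110011 → 4-byte char #3 = F3 B9 84 B5.
Offset 12: leading byte 0xEC = 11101100 → 3-byte char #4 = EC A0 8E.
Leading byte 0xEC = 11101100 matches 1110xxxx → 3-byte sequence.
Byte 1: 0xEC = 11101100, payload 1100 (4 bits).
Byte 2: 0xA0 = 10100000 (10xxxxxx ✓), payload 100000.
Byte 3: 0x8E = 10001110 (10xxxxxx ✓), payload 001110.
Concatenate: 1100100000001110 = 0xC80E (16 bits → U+C80E).

U+C80E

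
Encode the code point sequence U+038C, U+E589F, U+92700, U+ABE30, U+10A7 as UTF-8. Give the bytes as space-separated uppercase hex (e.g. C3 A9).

U+038C: 2-byte form → CE 8C.
U+E589F: 4-byte form → F3 A5 A2 9F.
U+92700: 4-byte form → F2 92 9C 80.
U+ABE30: 4-byte form → F2 AB B8 B0.
U+10A7: 3-byte form → E1 82 A7.
Concatenated (17 bytes): CE 8C F3 A5 A2 9F F2 92 9C 80 F2 AB B8 B0 E1 82 A7.

CE 8C F3 A5 A2 9F F2 92 9C 80 F2 AB B8 B0 E1 82 A7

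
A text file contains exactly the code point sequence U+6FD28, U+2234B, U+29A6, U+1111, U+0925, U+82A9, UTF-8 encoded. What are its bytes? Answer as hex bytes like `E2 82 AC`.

U+6FD28: 4-byte form → F1 AF B4 A8.
U+2234B: 4-byte form → F0 A2 8D 8B.
U+29A6: 3-byte form → E2 A6 A6.
U+1111: 3-byte form → E1 84 91.
U+0925: 3-byte form → E0 A4 A5.
U+82A9: 3-byte form → E8 8A A9.
Concatenated (20 bytes): F1 AF B4 A8 F0 A2 8D 8B E2 A6 A6 E1 84 91 E0 A4 A5 E8 8A A9.

F1 AF B4 A8 F0 A2 8D 8B E2 A6 A6 E1 84 91 E0 A4 A5 E8 8A A9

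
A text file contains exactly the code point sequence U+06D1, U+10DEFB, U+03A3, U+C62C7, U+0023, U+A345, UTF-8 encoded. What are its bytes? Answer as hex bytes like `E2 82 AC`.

U+06D1: 2-byte form → DB 91.
U+10DEFB: 4-byte form → F4 8D BB BB.
U+03A3: 2-byte form → CE A3.
U+C62C7: 4-byte form → F3 86 8B 87.
U+0023: 1-byte form → 23.
U+A345: 3-byte form → EA 8D 85.
Concatenated (16 bytes): DB 91 F4 8D BB BB CE A3 F3 86 8B 87 23 EA 8D 85.

DB 91 F4 8D BB BB CE A3 F3 86 8B 87 23 EA 8D 85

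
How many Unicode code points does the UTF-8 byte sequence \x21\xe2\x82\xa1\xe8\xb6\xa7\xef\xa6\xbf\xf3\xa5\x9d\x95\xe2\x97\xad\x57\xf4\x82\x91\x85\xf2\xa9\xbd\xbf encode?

Byte at offset 0: 0x21 = 00100001 → 1-byte char (#1). Advance 1.
Byte at offset 1: 0xE2 = 11100010 → 3-byte char (#2). Advance 3.
Byte at offset 4: 0xE8 = 11101000 → 3-byte char (#3). Advance 3.
Byte at offset 7: 0xEF = 11101111 → 3-byte char (#4). Advance 3.
Byte at offset 10: 0xF3 = 11110011 → 4-byte char (#5). Advance 4.
Byte at offset 14: 0xE2 = 11100010 → 3-byte char (#6). Advance 3.
Byte at offset 17: 0x57 = 01010111 → 1-byte char (#7). Advance 1.
Byte at offset 18: 0xF4 = 11110100 → 4-byte char (#8). Advance 4.
Byte at offset 22: 0xF2 = 11110010 → 4-byte char (#9). Advance 4.
Reached end at offset 26 after 9 code points.

9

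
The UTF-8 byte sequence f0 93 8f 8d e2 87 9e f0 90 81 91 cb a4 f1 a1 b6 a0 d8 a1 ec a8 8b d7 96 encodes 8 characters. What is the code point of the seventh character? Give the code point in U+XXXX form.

Offset 0: leading byte 0xF0 = 11110000 → 4-byte char #1 = F0 93 8F 8D.
Offset 4: leading byte 0xE2 = 11100010 → 3-byte char #2 = E2 87 9E.
Offset 7: leading byte 0xF0 = 11110000 → 4-byte char #3 = F0 90 81 91.
Offset 11: leading byte 0xCB = 11001011 → 2-byte char #4 = CB A4.
Offset 13: leading byte 0xF1 = 11110001 → 4-byte char #5 = F1 A1 B6 A0.
Offset 17: leading byte 0xD8 = 11011000 → 2-byte char #6 = D8 A1.
Offset 19: leading byte 0xEC = 11101100 → 3-byte char #7 = EC A8 8B.
Leading byte 0xEC = 11101100 matches 1110xxxx → 3-byte sequence.
Byte 1: 0xEC = 11101100, payload 1100 (4 bits).
Byte 2: 0xA8 = 10101000 (10xxxxxx ✓), payload 101000.
Byte 3: 0x8B = 10001011 (10xxxxxx ✓), payload 001011.
Concatenate: 1100101000001011 = 0xCA0B (16 bits → U+CA0B).

U+CA0B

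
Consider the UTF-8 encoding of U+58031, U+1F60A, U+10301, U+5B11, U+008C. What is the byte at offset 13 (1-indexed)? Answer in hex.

1-indexed offset 13 is 0-indexed offset 12.
U+58031 → 4-byte form F1 98 80 B1 at offsets 0–3.
U+1F60A → 4-byte form F0 9F 98 8A at offsets 4–7.
U+10301 → 4-byte form F0 90 8C 81 at offsets 8–11.
U+5B11 → 3-byte form E5 AC 91 at offsets 12–14.
Offset 12 falls in char 4's range; it's byte 1 of E5 AC 91 = 0xE5.

0xE5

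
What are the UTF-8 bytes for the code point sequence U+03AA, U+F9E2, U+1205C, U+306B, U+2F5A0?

U+03AA: 2-byte form → CE AA.
U+F9E2: 3-byte form → EF A7 A2.
U+1205C: 4-byte form → F0 92 81 9C.
U+306B: 3-byte form → E3 81 AB.
U+2F5A0: 4-byte form → F0 AF 96 A0.
Concatenated (16 bytes): CE AA EF A7 A2 F0 92 81 9C E3 81 AB F0 AF 96 A0.

CE AA EF A7 A2 F0 92 81 9C E3 81 AB F0 AF 96 A0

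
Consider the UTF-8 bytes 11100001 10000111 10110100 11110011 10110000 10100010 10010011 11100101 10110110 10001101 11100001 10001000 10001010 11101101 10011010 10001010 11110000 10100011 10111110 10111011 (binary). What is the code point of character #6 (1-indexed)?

Offset 0: leading byte 0xE1 = 11100001 → 3-byte char #1 = E1 87 B4.
Offset 3: leading byte 0xF3 = 11110011 → 4-byte char #2 = F3 B0 A2 93.
Offset 7: leading byte 0xE5 = 11100101 → 3-byte char #3 = E5 B6 8D.
Offset 10: leading byte 0xE1 = 11100001 → 3-byte char #4 = E1 88 8A.
Offset 13: leading byte 0xED = 11101101 → 3-byte char #5 = ED 9A 8A.
Offset 16: leading byte 0xF0 = 11110000 → 4-byte char #6 = F0 A3 BE BB.
Leading byte 0xF0 = 11110000 matches 11110xxx → 4-byte sequence.
Byte 1: 0xF0 = 11110000, payload 000 (3 bits).
Byte 2: 0xA3 = 10100011 (10xxxxxx ✓), payload 100011.
Byte 3: 0xBE = 10111110 (10xxxxxx ✓), payload 111110.
Byte 4: 0xBB = 10111011 (10xxxxxx ✓), payload 111011.
Concatenate: 000100011111110111011 = 0x23FBB (21 bits → U+23FBB).

U+23FBB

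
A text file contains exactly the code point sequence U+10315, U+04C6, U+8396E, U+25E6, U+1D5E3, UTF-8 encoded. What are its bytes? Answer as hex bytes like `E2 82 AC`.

F0 90 8C 95 D3 86 F2 83 A5 AE E2 97 A6 F0 9D 97 A3

U+10315: 4-byte form → F0 90 8C 95.
U+04C6: 2-byte form → D3 86.
U+8396E: 4-byte form → F2 83 A5 AE.
U+25E6: 3-byte form → E2 97 A6.
U+1D5E3: 4-byte form → F0 9D 97 A3.
Concatenated (17 bytes): F0 90 8C 95 D3 86 F2 83 A5 AE E2 97 A6 F0 9D 97 A3.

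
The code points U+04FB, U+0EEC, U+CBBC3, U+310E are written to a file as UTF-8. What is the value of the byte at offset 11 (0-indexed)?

U+04FB → 2-byte form D3 BB at offsets 0–1.
U+0EEC → 3-byte form E0 BB AC at offsets 2–4.
U+CBBC3 → 4-byte form F3 8B AF 83 at offsets 5–8.
U+310E → 3-byte form E3 84 8E at offsets 9–11.
Offset 11 falls in char 4's range; it's byte 3 of E3 84 8E = 0x8E.

0x8E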